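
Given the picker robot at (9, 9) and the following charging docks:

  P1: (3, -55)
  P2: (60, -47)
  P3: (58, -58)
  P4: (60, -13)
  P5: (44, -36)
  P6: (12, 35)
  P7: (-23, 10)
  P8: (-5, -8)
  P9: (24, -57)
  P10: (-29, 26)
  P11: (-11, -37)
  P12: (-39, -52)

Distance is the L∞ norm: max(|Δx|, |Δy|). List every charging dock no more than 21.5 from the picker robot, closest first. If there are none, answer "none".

P8

Distances from (9, 9):
P1: max(|-6|, |-64|) = 64
P2: max(|51|, |-56|) = 56
P3: max(|49|, |-67|) = 67
P4: max(|51|, |-22|) = 51
P5: max(|35|, |-45|) = 45
P6: max(|3|, |26|) = 26
P7: max(|-32|, |1|) = 32
P8: max(|-14|, |-17|) = 17
P9: max(|15|, |-66|) = 66
P10: max(|-38|, |17|) = 38
P11: max(|-20|, |-46|) = 46
P12: max(|-48|, |-61|) = 61
Threshold 21.5: P8 (17) is within range.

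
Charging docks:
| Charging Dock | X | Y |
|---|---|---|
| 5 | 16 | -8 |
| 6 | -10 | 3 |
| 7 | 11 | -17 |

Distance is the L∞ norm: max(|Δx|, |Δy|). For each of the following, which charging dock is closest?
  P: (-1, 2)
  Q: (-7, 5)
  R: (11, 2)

P→6; Q→6; R→5

P at (-1, 2):
  5: 17
  6: 9
  7: 19
  → nearest: 6 (9)
Q at (-7, 5):
  5: 23
  6: 3
  7: 22
  → nearest: 6 (3)
R at (11, 2):
  5: 10
  6: 21
  7: 19
  → nearest: 5 (10)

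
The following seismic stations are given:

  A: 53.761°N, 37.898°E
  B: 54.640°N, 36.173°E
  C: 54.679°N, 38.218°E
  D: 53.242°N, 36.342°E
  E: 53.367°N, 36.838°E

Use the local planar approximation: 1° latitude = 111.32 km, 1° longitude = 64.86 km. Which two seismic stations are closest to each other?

Pairwise distances:
D–E: 35.051 km
A–E: 81.551 km
A–C: 104.278 km
A–D: 116.289 km
B–C: 132.710 km
B–E: 148.129 km
A–B: 148.636 km
B–D: 156.011 km
C–E: 171.297 km
C–D: 200.985 km
Closest pair: D–E at 35.051 km.

D and E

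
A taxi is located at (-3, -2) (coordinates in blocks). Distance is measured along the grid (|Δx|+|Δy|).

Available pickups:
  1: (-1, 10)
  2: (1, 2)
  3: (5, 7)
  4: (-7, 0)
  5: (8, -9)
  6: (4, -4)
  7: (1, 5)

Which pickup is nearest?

4

Distances from (-3, -2):
1: |2| + |12| = 2 + 12 = 14 blocks
2: |4| + |4| = 4 + 4 = 8 blocks
3: |8| + |9| = 8 + 9 = 17 blocks
4: |-4| + |2| = 4 + 2 = 6 blocks
5: |11| + |-7| = 11 + 7 = 18 blocks
6: |7| + |-2| = 7 + 2 = 9 blocks
7: |4| + |7| = 4 + 7 = 11 blocks
Minimum: 4 at 6 blocks.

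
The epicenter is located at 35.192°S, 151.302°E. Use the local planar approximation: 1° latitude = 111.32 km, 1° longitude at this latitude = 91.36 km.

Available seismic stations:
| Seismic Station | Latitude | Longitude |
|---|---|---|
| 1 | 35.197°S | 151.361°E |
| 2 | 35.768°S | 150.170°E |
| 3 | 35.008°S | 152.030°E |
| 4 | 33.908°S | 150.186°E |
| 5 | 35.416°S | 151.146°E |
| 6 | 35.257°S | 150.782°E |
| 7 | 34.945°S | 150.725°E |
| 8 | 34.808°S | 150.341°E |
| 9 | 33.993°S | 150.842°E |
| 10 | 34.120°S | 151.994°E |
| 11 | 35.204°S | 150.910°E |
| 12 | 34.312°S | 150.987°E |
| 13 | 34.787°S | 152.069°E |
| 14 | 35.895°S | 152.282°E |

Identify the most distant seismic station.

4

Distances from 35.192°S, 151.302°E:
1: √((-0.005·111.32)² + (0.059·91.36)²) = √(0.30980 + 29.05469) = 5.419 km
2: √((-0.576·111.32)² + (-1.132·91.36)²) = √(4111.41544 + 10695.59712) = 121.684 km
3: √((0.184·111.32)² + (0.728·91.36)²) = √(419.54837 + 4423.59074) = 69.593 km
4: √((1.284·111.32)² + (-1.116·91.36)²) = √(20430.37992 + 10395.38482) = 175.573 km
5: √((-0.224·111.32)² + (-0.156·91.36)²) = √(621.78814 + 203.12406) = 28.721 km
6: √((-0.065·111.32)² + (-0.520·91.36)²) = √(52.35680 + 2256.93405) = 48.055 km
7: √((0.247·111.32)² + (-0.577·91.36)²) = √(756.03222 + 2778.84170) = 59.455 km
8: √((0.384·111.32)² + (-0.961·91.36)²) = √(1827.29575 + 7708.30619) = 97.650 km
9: √((1.199·111.32)² + (-0.460·91.36)²) = √(17814.95631 + 1766.15106) = 139.933 km
10: √((1.072·111.32)² + (0.692·91.36)²) = √(14240.85177 + 3996.91001) = 135.047 km
11: √((-0.012·111.32)² + (-0.392·91.36)²) = √(1.78447 + 1282.57956) = 35.838 km
12: √((0.880·111.32)² + (-0.315·91.36)²) = √(9596.47507 + 828.19631) = 102.101 km
13: √((0.405·111.32)² + (0.767·91.36)²) = √(2032.62116 + 4910.24215) = 83.324 km
14: √((-0.703·111.32)² + (0.980·91.36)²) = √(6124.30830 + 8016.12228) = 118.914 km
Maximum: 4 at 175.573 km.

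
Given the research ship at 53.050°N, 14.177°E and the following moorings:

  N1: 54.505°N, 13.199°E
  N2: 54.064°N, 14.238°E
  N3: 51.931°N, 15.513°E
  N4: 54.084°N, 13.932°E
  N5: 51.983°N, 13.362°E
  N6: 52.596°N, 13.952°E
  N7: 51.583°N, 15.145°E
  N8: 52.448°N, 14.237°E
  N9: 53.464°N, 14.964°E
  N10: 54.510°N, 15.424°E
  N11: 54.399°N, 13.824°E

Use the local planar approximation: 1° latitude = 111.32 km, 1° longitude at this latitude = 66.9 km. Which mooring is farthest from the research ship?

Distances from 53.050°N, 14.177°E:
N1: √((1.455·111.32)² + (-0.978·66.9)²) = √(26234.47526 + 4280.84936) = 174.686 km
N2: √((1.014·111.32)² + (0.061·66.9)²) = √(12741.55125 + 16.65374) = 112.952 km
N3: √((-1.119·111.32)² + (1.336·66.9)²) = √(15516.95742 + 7988.49839) = 153.315 km
N4: √((1.034·111.32)² + (-0.245·66.9)²) = √(13249.13340 + 268.64849) = 116.266 km
N5: √((-1.067·111.32)² + (-0.815·66.9)²) = √(14108.31781 + 2972.81205) = 130.695 km
N6: √((-0.454·111.32)² + (-0.225·66.9)²) = √(2554.21882 + 226.57776) = 52.733 km
N7: √((-1.467·111.32)² + (0.968·66.9)²) = √(26668.99335 + 4193.75398) = 175.678 km
N8: √((-0.602·111.32)² + (0.060·66.9)²) = √(4490.96197 + 16.11220) = 67.135 km
N9: √((0.414·111.32)² + (0.787·66.9)²) = √(2123.96364 + 2772.05409) = 69.972 km
N10: √((1.460·111.32)² + (1.247·66.9)²) = √(26415.09074 + 6959.61383) = 182.687 km
N11: √((1.349·111.32)² + (-0.353·66.9)²) = √(22551.23313 + 557.70129) = 152.016 km
Maximum: N10 at 182.687 km.

N10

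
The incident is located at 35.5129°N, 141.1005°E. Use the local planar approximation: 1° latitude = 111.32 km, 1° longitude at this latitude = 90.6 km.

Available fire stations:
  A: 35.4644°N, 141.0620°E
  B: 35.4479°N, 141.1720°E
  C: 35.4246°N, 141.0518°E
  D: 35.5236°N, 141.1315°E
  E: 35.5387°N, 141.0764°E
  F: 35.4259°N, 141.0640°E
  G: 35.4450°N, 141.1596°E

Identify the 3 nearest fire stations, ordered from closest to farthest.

D, E, A

Distances from 35.5129°N, 141.1005°E:
A: √((-0.0485·111.32)² + (-0.0385·90.6)²) = √(29.149417 + 12.166842) = 6.4278 km
B: √((-0.0650·111.32)² + (0.0715·90.6)²) = √(52.356802 + 41.963188) = 9.7118 km
C: √((-0.0883·111.32)² + (-0.0487·90.6)²) = √(96.620171 + 19.467685) = 10.7744 km
D: √((0.0107·111.32)² + (0.0310·90.6)²) = √(1.418776 + 7.888234) = 3.0507 km
E: √((0.0258·111.32)² + (-0.0241·90.6)²) = √(8.248706 + 4.767498) = 3.6078 km
F: √((-0.0870·111.32)² + (-0.0365·90.6)²) = √(93.796126 + 10.935588) = 10.2339 km
G: √((-0.0679·111.32)² + (0.0591·90.6)²) = √(57.132857 + 28.670242) = 9.2630 km
Sorted: D (3.0507 km) < E (3.6078 km) < A (6.4278 km) < G (9.2630 km) < B (9.7118 km) < …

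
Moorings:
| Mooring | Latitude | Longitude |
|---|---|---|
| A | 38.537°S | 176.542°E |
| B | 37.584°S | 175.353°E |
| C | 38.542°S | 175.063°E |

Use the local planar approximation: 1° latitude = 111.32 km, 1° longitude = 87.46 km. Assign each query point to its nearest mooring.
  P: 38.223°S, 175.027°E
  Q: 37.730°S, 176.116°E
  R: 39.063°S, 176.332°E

P→C; Q→B; R→A

P at 38.223°S, 175.027°E:
  A: 137.035 km
  B: 76.635 km
  C: 35.650 km
  → nearest: C (35.650 km)
Q at 37.730°S, 176.116°E:
  A: 97.255 km
  B: 68.683 km
  C: 129.044 km
  → nearest: B (68.683 km)
R at 39.063°S, 176.332°E:
  A: 61.367 km
  B: 185.576 km
  C: 125.227 km
  → nearest: A (61.367 km)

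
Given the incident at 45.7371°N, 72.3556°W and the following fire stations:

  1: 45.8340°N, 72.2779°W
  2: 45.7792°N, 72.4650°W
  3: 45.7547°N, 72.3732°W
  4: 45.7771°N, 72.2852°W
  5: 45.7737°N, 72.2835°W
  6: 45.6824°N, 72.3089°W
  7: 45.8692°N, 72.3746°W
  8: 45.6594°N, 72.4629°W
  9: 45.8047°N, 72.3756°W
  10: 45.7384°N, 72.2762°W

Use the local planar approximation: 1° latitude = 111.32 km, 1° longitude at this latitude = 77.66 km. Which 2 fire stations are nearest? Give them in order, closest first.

Distances from 45.7371°N, 72.3556°W:
1: √((0.0969·111.32)² + (0.0777·77.66)²) = √(116.357384 + 36.411352) = 12.3600 km
2: √((0.0421·111.32)² + (-0.1094·77.66)²) = √(21.963957 + 72.182084) = 9.7029 km
3: √((0.0176·111.32)² + (-0.0176·77.66)²) = √(3.838590 + 1.868186) = 2.3889 km
4: √((0.0400·111.32)² + (0.0704·77.66)²) = √(19.827428 + 29.890976) = 7.0511 km
5: √((0.0366·111.32)² + (0.0721·77.66)²) = √(16.600018 + 31.352004) = 6.9247 km
6: √((-0.0547·111.32)² + (0.0467·77.66)²) = √(37.078405 + 13.153112) = 7.0874 km
7: √((0.1321·111.32)² + (-0.0190·77.66)²) = √(216.247966 + 2.177218) = 14.7792 km
8: √((-0.0777·111.32)² + (-0.1073·77.66)²) = √(74.814957 + 69.437522) = 12.0105 km
9: √((0.0676·111.32)² + (-0.0200·77.66)²) = √(56.629117 + 2.412430) = 7.6838 km
10: √((0.0013·111.32)² + (0.0794·77.66)²) = √(0.020943 + 38.022072) = 6.1679 km
Sorted: 3 (2.3889 km) < 10 (6.1679 km) < 5 (6.9247 km) < 4 (7.0511 km) < …

3, 10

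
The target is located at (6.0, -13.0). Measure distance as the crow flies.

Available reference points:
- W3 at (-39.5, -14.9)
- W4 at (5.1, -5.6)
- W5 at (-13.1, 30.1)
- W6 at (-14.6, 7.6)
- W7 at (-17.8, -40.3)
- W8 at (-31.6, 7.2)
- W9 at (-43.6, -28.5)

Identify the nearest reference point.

W4

Distances from (6.0, -13.0):
W3: 45.5
W4: 7.5
W5: 47.1
W6: 29.1
W7: 36.2
W8: 42.7
W9: 52.0
Minimum: W4 at 7.5.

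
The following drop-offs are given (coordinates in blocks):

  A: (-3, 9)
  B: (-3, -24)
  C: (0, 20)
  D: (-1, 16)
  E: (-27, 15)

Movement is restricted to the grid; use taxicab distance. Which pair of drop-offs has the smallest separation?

C and D

Pairwise distances:
A–B: |0| + |-33| = 0 + 33 = 33 blocks
A–C: |3| + |11| = 3 + 11 = 14 blocks
A–D: |2| + |7| = 2 + 7 = 9 blocks
A–E: |-24| + |6| = 24 + 6 = 30 blocks
B–C: |3| + |44| = 3 + 44 = 47 blocks
B–D: |2| + |40| = 2 + 40 = 42 blocks
B–E: |-24| + |39| = 24 + 39 = 63 blocks
C–D: |-1| + |-4| = 1 + 4 = 5 blocks
C–E: |-27| + |-5| = 27 + 5 = 32 blocks
D–E: |-26| + |-1| = 26 + 1 = 27 blocks
Closest pair: C–D at 5 blocks.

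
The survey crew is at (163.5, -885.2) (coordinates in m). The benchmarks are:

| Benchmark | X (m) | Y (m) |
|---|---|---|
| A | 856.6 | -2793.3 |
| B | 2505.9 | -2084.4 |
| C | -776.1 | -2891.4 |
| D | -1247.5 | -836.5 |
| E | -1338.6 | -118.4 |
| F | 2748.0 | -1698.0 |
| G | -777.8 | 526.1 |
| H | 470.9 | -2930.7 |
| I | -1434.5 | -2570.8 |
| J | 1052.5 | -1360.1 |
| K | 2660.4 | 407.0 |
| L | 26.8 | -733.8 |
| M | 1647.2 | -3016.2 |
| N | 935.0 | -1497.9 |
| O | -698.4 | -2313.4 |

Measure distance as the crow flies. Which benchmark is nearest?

Distances from (163.5, -885.2):
A: √((693.1)² + (-1908.1)²) = √(480387.610 + 3640845.610) = 2030.1 m
B: √((2342.4)² + (-1199.2)²) = √(5486837.760 + 1438080.640) = 2631.5 m
C: √((-939.6)² + (-2006.2)²) = √(882848.160 + 4024838.440) = 2215.3 m
D: √((-1411.0)² + (48.7)²) = √(1990921.000 + 2371.690) = 1411.8 m
E: √((-1502.1)² + (766.8)²) = √(2256304.410 + 587982.240) = 1686.5 m
F: √((2584.5)² + (-812.8)²) = √(6679640.250 + 660643.840) = 2709.3 m
G: √((-941.3)² + (1411.3)²) = √(886045.690 + 1991767.690) = 1696.4 m
H: √((307.4)² + (-2045.5)²) = √(94494.760 + 4184070.250) = 2068.5 m
I: √((-1598.0)² + (-1685.6)²) = √(2553604.000 + 2841247.360) = 2322.7 m
J: √((889.0)² + (-474.9)²) = √(790321.000 + 225530.010) = 1007.9 m
K: √((2496.9)² + (1292.2)²) = √(6234509.610 + 1669780.840) = 2811.5 m
L: √((-136.7)² + (151.4)²) = √(18686.890 + 22921.960) = 204.0 m
M: √((1483.7)² + (-2131.0)²) = √(2201365.690 + 4541161.000) = 2596.6 m
N: √((771.5)² + (-612.7)²) = √(595212.250 + 375401.290) = 985.2 m
O: √((-861.9)² + (-1428.2)²) = √(742871.610 + 2039755.240) = 1668.1 m
Minimum: L at 204.0 m.

L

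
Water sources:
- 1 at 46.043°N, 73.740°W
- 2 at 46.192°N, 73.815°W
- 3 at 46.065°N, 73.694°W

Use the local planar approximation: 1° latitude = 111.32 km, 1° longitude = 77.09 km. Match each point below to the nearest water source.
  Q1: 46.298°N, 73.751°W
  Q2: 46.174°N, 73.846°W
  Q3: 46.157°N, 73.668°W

Q1 at 46.298°N, 73.751°W:
  1: √((-0.255·111.32)² + (0.011·77.09)²) = √(805.79906 + 0.71909) = 28.399 km
  2: √((-0.106·111.32)² + (-0.064·77.09)²) = √(139.23811 + 24.34199) = 12.790 km
  3: √((-0.233·111.32)² + (0.057·77.09)²) = √(672.75702 + 19.30838) = 26.307 km
  → nearest: 2 (12.790 km)
Q2 at 46.174°N, 73.846°W:
  1: √((-0.131·111.32)² + (0.106·77.09)²) = √(212.66156 + 66.77407) = 16.716 km
  2: √((0.018·111.32)² + (0.031·77.09)²) = √(4.01505 + 5.71110) = 3.119 km
  3: √((-0.109·111.32)² + (0.152·77.09)²) = √(147.23104 + 137.30402) = 16.868 km
  → nearest: 2 (3.119 km)
Q3 at 46.157°N, 73.668°W:
  1: √((-0.114·111.32)² + (-0.072·77.09)²) = √(161.04828 + 30.80783) = 13.851 km
  2: √((0.035·111.32)² + (-0.147·77.09)²) = √(15.18037 + 128.41944) = 11.983 km
  3: √((-0.092·111.32)² + (-0.026·77.09)²) = √(104.88709 + 4.01738) = 10.436 km
  → nearest: 3 (10.436 km)

Q1→2; Q2→2; Q3→3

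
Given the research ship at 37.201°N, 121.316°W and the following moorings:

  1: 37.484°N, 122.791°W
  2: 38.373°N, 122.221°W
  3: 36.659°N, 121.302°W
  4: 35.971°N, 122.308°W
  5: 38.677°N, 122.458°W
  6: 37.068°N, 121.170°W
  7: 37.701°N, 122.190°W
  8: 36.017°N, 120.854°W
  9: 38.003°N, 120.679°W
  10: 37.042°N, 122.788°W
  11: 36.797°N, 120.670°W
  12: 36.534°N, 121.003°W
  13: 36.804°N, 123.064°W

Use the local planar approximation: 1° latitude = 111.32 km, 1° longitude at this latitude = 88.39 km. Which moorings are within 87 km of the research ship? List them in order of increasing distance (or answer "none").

Distances from 37.201°N, 121.316°W:
1: √((0.283·111.32)² + (-1.475·88.39)²) = √(992.47429 + 16997.70581) = 134.127 km
2: √((1.172·111.32)² + (-0.905·88.39)²) = √(17021.64853 + 6398.87205) = 153.038 km
3: √((-0.542·111.32)² + (0.014·88.39)²) = √(3640.36532 + 1.53131) = 60.348 km
4: √((-1.230·111.32)² + (-0.992·88.39)²) = √(18748.07224 + 7688.28745) = 162.593 km
5: √((1.476·111.32)² + (-1.142·88.39)²) = √(26997.22402 + 10189.16220) = 192.838 km
6: √((-0.133·111.32)² + (0.146·88.39)²) = √(219.20461 + 166.53748) = 19.640 km
7: √((0.500·111.32)² + (-0.874·88.39)²) = √(3098.03560 + 5968.00438) = 95.216 km
8: √((-1.184·111.32)² + (0.462·88.39)²) = √(17371.99918 + 1667.59360) = 137.984 km
9: √((0.802·111.32)² + (0.637·88.39)²) = √(7970.67556 + 3170.18884) = 105.550 km
10: √((-0.159·111.32)² + (-1.472·88.39)²) = √(313.28575 + 16928.63292) = 131.308 km
11: √((-0.404·111.32)² + (0.646·88.39)²) = √(2022.59591 + 3260.40315) = 72.684 km
12: √((-0.667·111.32)² + (0.313·88.39)²) = √(5513.12784 + 765.41143) = 79.237 km
13: √((-0.397·111.32)² + (-1.748·88.39)²) = √(1953.11317 + 23872.01751) = 160.702 km
Threshold 87 km: 6 (19.640 km), 3 (60.348 km), 11 (72.684 km), 12 (79.237 km) are within range.

6, 3, 11, 12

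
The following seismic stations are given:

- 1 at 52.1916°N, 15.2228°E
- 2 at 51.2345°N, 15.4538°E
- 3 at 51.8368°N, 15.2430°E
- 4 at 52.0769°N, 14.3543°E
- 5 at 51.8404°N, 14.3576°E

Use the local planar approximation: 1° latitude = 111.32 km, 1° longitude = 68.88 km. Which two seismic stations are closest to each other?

4 and 5

Pairwise distances:
1–2: 107.7259 km
1–3: 39.5208 km
1–4: 61.1697 km
1–5: 71.2743 km
2–3: 68.6022 km
2–4: 120.5384 km
2–5: 101.2449 km
3–4: 66.7944 km
3–5: 60.9877 km
4–5: 26.3282 km
Closest pair: 4–5 at 26.3282 km.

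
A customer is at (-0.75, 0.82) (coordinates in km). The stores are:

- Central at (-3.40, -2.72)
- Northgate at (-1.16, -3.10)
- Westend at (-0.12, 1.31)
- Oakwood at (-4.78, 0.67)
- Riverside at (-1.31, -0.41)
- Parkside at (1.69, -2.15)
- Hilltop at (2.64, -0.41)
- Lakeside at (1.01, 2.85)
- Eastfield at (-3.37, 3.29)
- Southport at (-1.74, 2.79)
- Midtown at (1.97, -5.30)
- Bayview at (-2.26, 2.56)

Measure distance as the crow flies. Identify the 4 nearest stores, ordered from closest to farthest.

Westend, Riverside, Southport, Bayview

Distances from (-0.75, 0.82):
Central: √((-2.65)² + (-3.54)²) = √(7.0225 + 12.5316) = 4.42 km
Northgate: √((-0.41)² + (-3.92)²) = √(0.1681 + 15.3664) = 3.94 km
Westend: √((0.63)² + (0.49)²) = √(0.3969 + 0.2401) = 0.80 km
Oakwood: √((-4.03)² + (-0.15)²) = √(16.2409 + 0.0225) = 4.03 km
Riverside: √((-0.56)² + (-1.23)²) = √(0.3136 + 1.5129) = 1.35 km
Parkside: √((2.44)² + (-2.97)²) = √(5.9536 + 8.8209) = 3.84 km
Hilltop: √((3.39)² + (-1.23)²) = √(11.4921 + 1.5129) = 3.61 km
Lakeside: √((1.76)² + (2.03)²) = √(3.0976 + 4.1209) = 2.69 km
Eastfield: √((-2.62)² + (2.47)²) = √(6.8644 + 6.1009) = 3.60 km
Southport: √((-0.99)² + (1.97)²) = √(0.9801 + 3.8809) = 2.20 km
Midtown: √((2.72)² + (-6.12)²) = √(7.3984 + 37.4544) = 6.70 km
Bayview: √((-1.51)² + (1.74)²) = √(2.2801 + 3.0276) = 2.30 km
Sorted: Westend (0.80 km) < Riverside (1.35 km) < Southport (2.20 km) < Bayview (2.30 km) < Lakeside (2.69 km) < Eastfield (3.60 km) < …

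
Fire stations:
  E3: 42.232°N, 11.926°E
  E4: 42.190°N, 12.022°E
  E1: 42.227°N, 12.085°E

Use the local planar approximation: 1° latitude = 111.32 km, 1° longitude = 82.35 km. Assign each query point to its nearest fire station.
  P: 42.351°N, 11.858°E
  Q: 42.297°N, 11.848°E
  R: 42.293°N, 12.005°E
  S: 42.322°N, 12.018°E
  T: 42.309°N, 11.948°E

P→E3; Q→E3; R→E3; S→E1; T→E3

P at 42.351°N, 11.858°E:
  E3: √((-0.119·111.32)² + (0.068·82.35)²) = √(175.48513 + 31.35776) = 14.382 km
  E4: √((-0.161·111.32)² + (0.164·82.35)²) = √(321.21672 + 182.39583) = 22.441 km
  E1: √((-0.124·111.32)² + (0.227·82.35)²) = √(190.54158 + 349.44507) = 23.238 km
  → nearest: E3 (14.382 km)
Q at 42.297°N, 11.848°E:
  E3: √((-0.065·111.32)² + (0.078·82.35)²) = √(52.35680 + 41.25878) = 9.676 km
  E4: √((-0.107·111.32)² + (0.174·82.35)²) = √(141.87764 + 205.31738) = 18.633 km
  E1: √((-0.070·111.32)² + (0.237·82.35)²) = √(60.72150 + 380.91134) = 21.015 km
  → nearest: E3 (9.676 km)
R at 42.293°N, 12.005°E:
  E3: √((-0.061·111.32)² + (-0.079·82.35)²) = √(46.11116 + 42.32348) = 9.404 km
  E4: √((-0.103·111.32)² + (0.017·82.35)²) = √(131.46824 + 1.95986) = 11.551 km
  E1: √((-0.066·111.32)² + (0.080·82.35)²) = √(53.98017 + 43.40174) = 9.868 km
  → nearest: E3 (9.404 km)
S at 42.322°N, 12.018°E:
  E3: √((-0.090·111.32)² + (-0.092·82.35)²) = √(100.37635 + 57.39881) = 12.561 km
  E4: √((-0.132·111.32)² + (0.004·82.35)²) = √(215.92069 + 0.10850) = 14.698 km
  E1: √((-0.095·111.32)² + (0.067·82.35)²) = √(111.83909 + 30.44225) = 11.928 km
  → nearest: E1 (11.928 km)
T at 42.309°N, 11.948°E:
  E3: √((-0.077·111.32)² + (-0.022·82.35)²) = √(73.47301 + 3.28226) = 8.761 km
  E4: √((-0.119·111.32)² + (0.074·82.35)²) = √(175.48513 + 37.13562) = 14.582 km
  E1: √((-0.082·111.32)² + (0.137·82.35)²) = √(83.32477 + 127.28240) = 14.512 km
  → nearest: E3 (8.761 km)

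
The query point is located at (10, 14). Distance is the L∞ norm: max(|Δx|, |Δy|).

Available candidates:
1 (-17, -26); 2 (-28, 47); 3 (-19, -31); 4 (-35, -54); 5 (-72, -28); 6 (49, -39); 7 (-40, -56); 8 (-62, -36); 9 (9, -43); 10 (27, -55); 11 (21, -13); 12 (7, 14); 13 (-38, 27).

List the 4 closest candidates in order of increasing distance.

12, 11, 2, 1

Distances from (10, 14):
1: max(|-27|, |-40|) = 40
2: max(|-38|, |33|) = 38
3: max(|-29|, |-45|) = 45
4: max(|-45|, |-68|) = 68
5: max(|-82|, |-42|) = 82
6: max(|39|, |-53|) = 53
7: max(|-50|, |-70|) = 70
8: max(|-72|, |-50|) = 72
9: max(|-1|, |-57|) = 57
10: max(|17|, |-69|) = 69
11: max(|11|, |-27|) = 27
12: max(|-3|, |0|) = 3
13: max(|-48|, |13|) = 48
Sorted: 12 (3) < 11 (27) < 2 (38) < 1 (40) < 3 (45) < 13 (48) < …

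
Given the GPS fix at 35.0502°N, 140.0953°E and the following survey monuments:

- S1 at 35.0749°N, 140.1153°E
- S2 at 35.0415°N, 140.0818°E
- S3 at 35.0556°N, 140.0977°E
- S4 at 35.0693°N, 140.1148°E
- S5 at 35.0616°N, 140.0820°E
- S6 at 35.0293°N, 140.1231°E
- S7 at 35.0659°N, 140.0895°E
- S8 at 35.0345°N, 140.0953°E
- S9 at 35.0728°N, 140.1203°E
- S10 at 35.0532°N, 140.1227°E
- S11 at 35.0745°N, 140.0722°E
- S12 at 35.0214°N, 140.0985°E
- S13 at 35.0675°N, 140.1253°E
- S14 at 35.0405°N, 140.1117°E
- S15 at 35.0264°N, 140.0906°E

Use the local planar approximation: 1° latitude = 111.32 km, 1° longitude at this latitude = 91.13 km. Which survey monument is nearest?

S3

Distances from 35.0502°N, 140.0953°E:
S1: √((0.0247·111.32)² + (0.0200·91.13)²) = √(7.560322 + 3.321871) = 3.2988 km
S2: √((-0.0087·111.32)² + (-0.0135·91.13)²) = √(0.937961 + 1.513527) = 1.5657 km
S3: √((0.0054·111.32)² + (0.0024·91.13)²) = √(0.361355 + 0.047835) = 0.6397 km
S4: √((0.0191·111.32)² + (0.0195·91.13)²) = √(4.520777 + 3.157853) = 2.7710 km
S5: √((0.0114·111.32)² + (-0.0133·91.13)²) = √(1.610483 + 1.469014) = 1.7548 km
S6: √((-0.0209·111.32)² + (0.0278·91.13)²) = √(5.413012 + 6.418186) = 3.4397 km
S7: √((0.0157·111.32)² + (-0.0058·91.13)²) = √(3.054539 + 0.279369) = 1.8259 km
S8: √((-0.0157·111.32)² + (0.0000·91.13)²) = √(3.054539 + 0.000000) = 1.7477 km
S9: √((0.0226·111.32)² + (0.0250·91.13)²) = √(6.329411 + 5.190423) = 3.3941 km
S10: √((0.0030·111.32)² + (0.0274·91.13)²) = √(0.111529 + 6.234819) = 2.5192 km
S11: √((0.0243·111.32)² + (-0.0231·91.13)²) = √(7.317436 + 4.431459) = 3.4277 km
S12: √((-0.0288·111.32)² + (0.0032·91.13)²) = √(10.278539 + 0.085040) = 3.2193 km
S13: √((0.0173·111.32)² + (0.0300·91.13)²) = √(3.708844 + 7.474209) = 3.3441 km
S14: √((-0.0097·111.32)² + (0.0164·91.13)²) = √(1.165977 + 2.233626) = 1.8438 km
S15: √((-0.0238·111.32)² + (-0.0047·91.13)²) = √(7.019405 + 0.183450) = 2.6838 km
Minimum: S3 at 0.6397 km.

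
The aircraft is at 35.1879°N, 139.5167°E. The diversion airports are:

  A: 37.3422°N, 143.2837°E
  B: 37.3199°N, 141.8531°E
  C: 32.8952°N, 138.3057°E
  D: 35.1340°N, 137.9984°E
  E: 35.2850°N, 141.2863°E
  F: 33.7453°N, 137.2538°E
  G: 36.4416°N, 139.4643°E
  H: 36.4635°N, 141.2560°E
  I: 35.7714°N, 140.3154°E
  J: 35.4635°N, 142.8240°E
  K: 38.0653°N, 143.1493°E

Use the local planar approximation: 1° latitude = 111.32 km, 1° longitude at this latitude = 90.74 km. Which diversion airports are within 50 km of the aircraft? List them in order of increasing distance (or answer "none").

Distances from 35.1879°N, 139.5167°E:
A: √((2.1543·111.32)² + (3.7670·90.74)²) = √(57512.038088 + 116839.257997) = 417.5539 km
B: √((2.1320·111.32)² + (2.3364·90.74)²) = √(56327.541476 + 44946.092888) = 318.2352 km
C: √((-2.2927·111.32)² + (-1.2110·90.74)²) = √(65138.965531 + 12074.963764) = 277.8739 km
D: √((-0.0539·111.32)² + (-1.5183·90.74)²) = √(36.001776 + 18980.722243) = 137.9011 km
E: √((0.0971·111.32)² + (1.7696·90.74)²) = √(116.838199 + 25783.850187) = 160.9369 km
F: √((-1.4426·111.32)² + (-2.2629·90.74)²) = √(25789.222614 + 42162.686451) = 260.6759 km
G: √((1.2537·111.32)² + (-0.0524·90.74)²) = √(19477.519466 + 22.607895) = 139.6429 km
H: √((1.2756·111.32)² + (1.7393·90.74)²) = √(20163.940928 + 24908.440859) = 212.3026 km
I: √((0.5835·111.32)² + (0.7987·90.74)²) = √(4219.180605 + 5252.486184) = 97.3225 km
J: √((0.2756·111.32)² + (3.3073·90.74)²) = √(941.249637 + 90062.652100) = 301.6685 km
K: √((2.8774·111.32)² + (3.6326·90.74)²) = √(102599.884969 + 108650.744630) = 459.6201 km
Threshold 50 km: none within range.

none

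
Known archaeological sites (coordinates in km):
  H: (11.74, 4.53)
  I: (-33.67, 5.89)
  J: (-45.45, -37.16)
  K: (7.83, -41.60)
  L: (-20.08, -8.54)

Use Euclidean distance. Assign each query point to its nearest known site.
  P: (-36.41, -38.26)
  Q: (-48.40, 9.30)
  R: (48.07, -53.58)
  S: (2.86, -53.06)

P at (-36.41, -38.26):
  H: 64.42 km
  I: 44.23 km
  J: 9.11 km
  K: 44.37 km
  L: 33.91 km
  → nearest: J (9.11 km)
Q at (-48.40, 9.30):
  H: 60.33 km
  I: 15.12 km
  J: 46.55 km
  K: 75.85 km
  L: 33.47 km
  → nearest: I (15.12 km)
R at (48.07, -53.58):
  H: 68.53 km
  I: 101.08 km
  J: 94.95 km
  K: 41.99 km
  L: 81.69 km
  → nearest: K (41.99 km)
S at (2.86, -53.06):
  H: 58.27 km
  I: 69.35 km
  J: 50.86 km
  K: 12.49 km
  L: 50.08 km
  → nearest: K (12.49 km)

P→J; Q→I; R→K; S→K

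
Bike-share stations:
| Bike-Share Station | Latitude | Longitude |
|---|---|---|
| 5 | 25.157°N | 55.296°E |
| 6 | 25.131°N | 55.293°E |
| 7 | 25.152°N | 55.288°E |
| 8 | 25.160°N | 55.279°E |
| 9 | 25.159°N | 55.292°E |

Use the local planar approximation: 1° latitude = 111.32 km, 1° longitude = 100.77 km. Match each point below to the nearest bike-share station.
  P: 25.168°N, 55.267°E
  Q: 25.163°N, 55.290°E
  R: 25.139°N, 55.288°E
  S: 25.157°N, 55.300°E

P at 25.168°N, 55.267°E:
  5: 3.169 km
  6: 4.882 km
  7: 2.766 km
  8: 1.502 km
  9: 2.711 km
  → nearest: 8 (1.502 km)
Q at 25.163°N, 55.290°E:
  5: 0.901 km
  6: 3.575 km
  7: 1.241 km
  8: 1.158 km
  9: 0.489 km
  → nearest: 9 (0.489 km)
R at 25.139°N, 55.288°E:
  5: 2.160 km
  6: 1.023 km
  7: 1.447 km
  8: 2.507 km
  9: 2.263 km
  → nearest: 6 (1.023 km)
S at 25.157°N, 55.300°E:
  5: 0.403 km
  6: 2.979 km
  7: 1.331 km
  8: 2.142 km
  9: 0.836 km
  → nearest: 5 (0.403 km)

P→8; Q→9; R→6; S→5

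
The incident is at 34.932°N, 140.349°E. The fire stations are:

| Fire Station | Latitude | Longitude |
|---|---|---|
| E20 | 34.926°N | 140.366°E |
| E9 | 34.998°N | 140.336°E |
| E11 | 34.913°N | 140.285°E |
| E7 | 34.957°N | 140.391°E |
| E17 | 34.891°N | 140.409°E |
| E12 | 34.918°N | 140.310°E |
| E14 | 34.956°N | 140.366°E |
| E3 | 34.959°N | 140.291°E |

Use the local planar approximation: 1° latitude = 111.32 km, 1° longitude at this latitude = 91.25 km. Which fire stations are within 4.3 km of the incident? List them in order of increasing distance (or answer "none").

E20, E14, E12

Distances from 34.932°N, 140.349°E:
E20: 1.689 km
E9: 7.442 km
E11: 6.211 km
E7: 4.736 km
E17: 7.128 km
E12: 3.885 km
E14: 3.089 km
E3: 6.086 km
Threshold 4.3 km: E20 (1.689 km), E14 (3.089 km), E12 (3.885 km) are within range.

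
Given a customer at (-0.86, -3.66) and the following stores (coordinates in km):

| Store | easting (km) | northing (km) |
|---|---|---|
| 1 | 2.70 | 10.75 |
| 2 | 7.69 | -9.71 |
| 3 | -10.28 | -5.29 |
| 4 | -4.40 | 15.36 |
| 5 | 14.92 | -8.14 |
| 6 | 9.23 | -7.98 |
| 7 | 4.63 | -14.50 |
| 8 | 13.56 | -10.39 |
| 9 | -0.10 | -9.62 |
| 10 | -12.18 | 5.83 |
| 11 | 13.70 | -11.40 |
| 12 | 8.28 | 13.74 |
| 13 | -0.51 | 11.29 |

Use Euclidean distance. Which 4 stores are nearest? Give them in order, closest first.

Distances from (-0.86, -3.66):
1: √((3.56)² + (14.41)²) = √(12.6736 + 207.6481) = 14.84 km
2: √((8.55)² + (-6.05)²) = √(73.1025 + 36.6025) = 10.47 km
3: √((-9.42)² + (-1.63)²) = √(88.7364 + 2.6569) = 9.56 km
4: √((-3.54)² + (19.02)²) = √(12.5316 + 361.7604) = 19.35 km
5: √((15.78)² + (-4.48)²) = √(249.0084 + 20.0704) = 16.40 km
6: √((10.09)² + (-4.32)²) = √(101.8081 + 18.6624) = 10.98 km
7: √((5.49)² + (-10.84)²) = √(30.1401 + 117.5056) = 12.15 km
8: √((14.42)² + (-6.73)²) = √(207.9364 + 45.2929) = 15.91 km
9: √((0.76)² + (-5.96)²) = √(0.5776 + 35.5216) = 6.01 km
10: √((-11.32)² + (9.49)²) = √(128.1424 + 90.0601) = 14.77 km
11: √((14.56)² + (-7.74)²) = √(211.9936 + 59.9076) = 16.49 km
12: √((9.14)² + (17.40)²) = √(83.5396 + 302.7600) = 19.65 km
13: √((0.35)² + (14.95)²) = √(0.1225 + 223.5025) = 14.95 km
Sorted: 9 (6.01 km) < 3 (9.56 km) < 2 (10.47 km) < 6 (10.98 km) < 7 (12.15 km) < 10 (14.77 km) < …

9, 3, 2, 6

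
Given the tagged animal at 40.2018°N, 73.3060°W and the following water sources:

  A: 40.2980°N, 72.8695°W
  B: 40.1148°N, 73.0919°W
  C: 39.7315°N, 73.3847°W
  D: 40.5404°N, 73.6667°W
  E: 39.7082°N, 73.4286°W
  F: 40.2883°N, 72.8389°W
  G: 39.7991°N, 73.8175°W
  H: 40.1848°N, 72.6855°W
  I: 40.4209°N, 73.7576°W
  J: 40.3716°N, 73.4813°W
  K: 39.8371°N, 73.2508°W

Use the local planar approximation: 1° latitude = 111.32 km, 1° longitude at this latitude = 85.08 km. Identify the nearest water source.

Distances from 40.2018°N, 73.3060°W:
A: 38.6506 km
B: 20.6302 km
C: 52.7802 km
D: 48.6059 km
E: 55.9288 km
F: 40.8908 km
G: 62.4776 km
H: 52.8260 km
I: 45.5098 km
J: 24.0777 km
K: 40.8691 km
Minimum: B at 20.6302 km.

B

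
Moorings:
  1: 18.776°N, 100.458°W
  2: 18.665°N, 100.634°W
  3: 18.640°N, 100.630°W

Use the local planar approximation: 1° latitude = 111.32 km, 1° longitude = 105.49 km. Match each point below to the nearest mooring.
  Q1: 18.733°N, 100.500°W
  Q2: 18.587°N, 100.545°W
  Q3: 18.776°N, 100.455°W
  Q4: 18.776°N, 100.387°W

Q1→1; Q2→3; Q3→1; Q4→1

Q1 at 18.733°N, 100.500°W:
  1: √((0.043·111.32)² + (0.042·105.49)²) = √(22.91307 + 19.63004) = 6.523 km
  2: √((-0.068·111.32)² + (-0.134·105.49)²) = √(57.30127 + 199.81688) = 16.035 km
  3: √((-0.093·111.32)² + (-0.130·105.49)²) = √(107.17964 + 188.06557) = 17.183 km
  → nearest: 1 (6.523 km)
Q2 at 18.587°N, 100.545°W:
  1: √((0.189·111.32)² + (0.087·105.49)²) = √(442.65972 + 84.22889) = 22.954 km
  2: √((0.078·111.32)² + (-0.089·105.49)²) = √(75.39379 + 88.14600) = 12.788 km
  3: √((0.053·111.32)² + (-0.085·105.49)²) = √(34.80953 + 80.40081) = 10.734 km
  → nearest: 3 (10.734 km)
Q3 at 18.776°N, 100.455°W:
  1: √((0.000·111.32)² + (-0.003·105.49)²) = √(0.00000 + 0.10015) = 0.316 km
  2: √((-0.111·111.32)² + (-0.179·105.49)²) = √(152.68359 + 356.55674) = 22.566 km
  3: √((-0.136·111.32)² + (-0.175·105.49)²) = √(229.20507 + 340.79929) = 23.875 km
  → nearest: 1 (0.316 km)
Q4 at 18.776°N, 100.387°W:
  1: √((0.000·111.32)² + (-0.071·105.49)²) = √(0.00000 + 56.09695) = 7.490 km
  2: √((-0.111·111.32)² + (-0.247·105.49)²) = √(152.68359 + 678.91670) = 28.837 km
  3: √((-0.136·111.32)² + (-0.243·105.49)²) = √(229.20507 + 657.10554) = 29.771 km
  → nearest: 1 (7.490 km)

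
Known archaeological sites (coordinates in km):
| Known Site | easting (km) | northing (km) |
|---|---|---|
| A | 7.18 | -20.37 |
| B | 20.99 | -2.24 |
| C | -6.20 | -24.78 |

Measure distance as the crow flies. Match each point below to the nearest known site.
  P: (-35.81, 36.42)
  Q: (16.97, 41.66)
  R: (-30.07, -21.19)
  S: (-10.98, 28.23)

P at (-35.81, 36.42):
  A: 71.23 km
  B: 68.71 km
  C: 67.99 km
  → nearest: C (67.99 km)
Q at (16.97, 41.66):
  A: 62.80 km
  B: 44.08 km
  C: 70.36 km
  → nearest: B (44.08 km)
R at (-30.07, -21.19):
  A: 37.26 km
  B: 54.46 km
  C: 24.14 km
  → nearest: C (24.14 km)
S at (-10.98, 28.23):
  A: 51.88 km
  B: 44.16 km
  C: 53.23 km
  → nearest: B (44.16 km)

P→C; Q→B; R→C; S→B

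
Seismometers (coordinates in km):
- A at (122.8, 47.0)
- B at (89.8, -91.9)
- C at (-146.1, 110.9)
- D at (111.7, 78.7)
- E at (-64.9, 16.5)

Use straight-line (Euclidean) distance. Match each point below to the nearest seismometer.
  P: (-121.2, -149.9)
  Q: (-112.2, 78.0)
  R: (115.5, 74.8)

P→E; Q→C; R→D

P at (-121.2, -149.9):
  A: 313.5 km
  B: 218.8 km
  C: 262.0 km
  D: 326.3 km
  E: 175.7 km
  → nearest: E (175.7 km)
Q at (-112.2, 78.0):
  A: 237.0 km
  B: 264.0 km
  C: 47.2 km
  D: 223.9 km
  E: 77.6 km
  → nearest: C (47.2 km)
R at (115.5, 74.8):
  A: 28.7 km
  B: 168.7 km
  C: 264.1 km
  D: 5.4 km
  E: 189.6 km
  → nearest: D (5.4 km)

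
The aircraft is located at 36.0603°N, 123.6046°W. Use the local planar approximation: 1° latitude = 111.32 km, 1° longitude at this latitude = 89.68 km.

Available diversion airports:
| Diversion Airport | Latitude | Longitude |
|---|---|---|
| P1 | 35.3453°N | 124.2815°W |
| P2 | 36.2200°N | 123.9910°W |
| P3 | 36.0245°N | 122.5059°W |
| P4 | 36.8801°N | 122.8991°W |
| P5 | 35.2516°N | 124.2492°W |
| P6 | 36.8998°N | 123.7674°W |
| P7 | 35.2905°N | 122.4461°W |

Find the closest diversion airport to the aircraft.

Distances from 36.0603°N, 123.6046°W:
P1: √((-0.7150·111.32)² + (-0.6769·89.68)²) = √(6335.172998 + 3685.023208) = 100.1009 km
P2: √((0.1597·111.32)² + (-0.3864·89.68)²) = √(316.050315 + 1200.785499) = 38.9466 km
P3: √((-0.0358·111.32)² + (1.0987·89.68)²) = √(15.882265 + 9708.439939) = 98.6120 km
P4: √((0.8198·111.32)² + (0.7055·89.68)²) = √(8328.412423 + 4002.996730) = 111.0469 km
P5: √((-0.8087·111.32)² + (-0.6446·89.68)²) = √(8104.407719 + 3341.733417) = 106.9866 km
P6: √((0.8395·111.32)² + (-0.1628·89.68)²) = √(8733.489376 + 213.157197) = 94.5867 km
P7: √((-0.7698·111.32)² + (1.1585·89.68)²) = √(7343.484945 + 10794.021417) = 134.6756 km
Minimum: P2 at 38.9466 km.

P2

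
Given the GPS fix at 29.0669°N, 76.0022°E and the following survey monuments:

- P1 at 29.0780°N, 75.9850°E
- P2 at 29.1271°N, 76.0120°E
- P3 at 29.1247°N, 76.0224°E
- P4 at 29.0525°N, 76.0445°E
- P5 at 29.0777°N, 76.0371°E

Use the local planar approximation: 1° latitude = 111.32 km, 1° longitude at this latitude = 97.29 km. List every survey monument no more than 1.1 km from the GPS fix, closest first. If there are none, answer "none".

none

Distances from 29.0669°N, 76.0022°E:
P1: 2.0802 km
P2: 6.7689 km
P3: 6.7277 km
P4: 4.4165 km
P5: 3.6020 km
Threshold 1.1 km: none within range.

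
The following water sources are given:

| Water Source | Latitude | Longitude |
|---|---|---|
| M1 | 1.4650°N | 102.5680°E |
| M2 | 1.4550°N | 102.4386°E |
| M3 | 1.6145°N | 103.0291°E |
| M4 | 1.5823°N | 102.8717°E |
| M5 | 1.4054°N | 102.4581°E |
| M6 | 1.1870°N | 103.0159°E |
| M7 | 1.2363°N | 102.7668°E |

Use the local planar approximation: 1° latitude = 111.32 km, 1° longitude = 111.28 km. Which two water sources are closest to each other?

Pairwise distances:
M1–M2: 14.4426 km
M1–M3: 53.9426 km
M1–M4: 36.2306 km
M1–M5: 13.9134 km
M1–M6: 58.6683 km
M1–M7: 33.7277 km
M2–M3: 68.0674 km
M2–M4: 50.2356 km
M2–M5: 5.9326 km
M2–M6: 70.8314 km
M2–M7: 43.8928 km
M3–M4: 17.8785 km
M3–M5: 67.6702 km
M3–M6: 47.6120 km
M3–M7: 51.2298 km
M4–M5: 50.0613 km
M4–M6: 46.8392 km
M4–M7: 40.2468 km
M5–M6: 66.6635 km
M5–M7: 39.1717 km
M6–M7: 28.2579 km
Closest pair: M2–M5 at 5.9326 km.

M2 and M5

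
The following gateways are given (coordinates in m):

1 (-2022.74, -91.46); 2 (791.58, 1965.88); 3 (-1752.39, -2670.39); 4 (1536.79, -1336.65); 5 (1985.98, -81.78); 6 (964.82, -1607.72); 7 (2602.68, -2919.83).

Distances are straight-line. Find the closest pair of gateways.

Pairwise distances:
4–6: 632.95 m
4–5: 1332.84 m
5–6: 1836.10 m
4–7: 1908.55 m
6–7: 2098.62 m
2–5: 2370.55 m
1–3: 2593.06 m
5–7: 2904.28 m
3–6: 2917.62 m
1–6: 3350.31 m
2–4: 3385.56 m
1–2: 3486.12 m
3–4: 3549.31 m
2–6: 3577.80 m
1–4: 3771.04 m
1–5: 4008.73 m
3–7: 4362.21 m
3–5: 4547.12 m
2–7: 5210.59 m
2–3: 5288.36 m
1–7: 5421.64 m
Closest pair: 4–6 at 632.95 m.

4 and 6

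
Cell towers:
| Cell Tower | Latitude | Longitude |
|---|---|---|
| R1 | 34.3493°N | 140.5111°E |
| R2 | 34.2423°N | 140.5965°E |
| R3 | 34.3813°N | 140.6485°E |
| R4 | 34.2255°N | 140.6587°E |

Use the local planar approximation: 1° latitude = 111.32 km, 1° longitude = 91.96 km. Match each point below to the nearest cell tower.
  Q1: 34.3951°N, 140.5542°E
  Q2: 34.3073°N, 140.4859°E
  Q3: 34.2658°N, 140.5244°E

Q1→R1; Q2→R1; Q3→R2

Q1 at 34.3951°N, 140.5542°E:
  R1: 6.4578 km
  R2: 17.4488 km
  R3: 8.8068 km
  R4: 21.1849 km
  → nearest: R1 (6.4578 km)
Q2 at 34.3073°N, 140.4859°E:
  R1: 5.2182 km
  R2: 12.4820 km
  R3: 17.0717 km
  R4: 18.3148 km
  → nearest: R1 (5.2182 km)
Q3 at 34.2658°N, 140.5244°E:
  R1: 9.3753 km
  R2: 7.1277 km
  R3: 17.1917 km
  R4: 13.1398 km
  → nearest: R2 (7.1277 km)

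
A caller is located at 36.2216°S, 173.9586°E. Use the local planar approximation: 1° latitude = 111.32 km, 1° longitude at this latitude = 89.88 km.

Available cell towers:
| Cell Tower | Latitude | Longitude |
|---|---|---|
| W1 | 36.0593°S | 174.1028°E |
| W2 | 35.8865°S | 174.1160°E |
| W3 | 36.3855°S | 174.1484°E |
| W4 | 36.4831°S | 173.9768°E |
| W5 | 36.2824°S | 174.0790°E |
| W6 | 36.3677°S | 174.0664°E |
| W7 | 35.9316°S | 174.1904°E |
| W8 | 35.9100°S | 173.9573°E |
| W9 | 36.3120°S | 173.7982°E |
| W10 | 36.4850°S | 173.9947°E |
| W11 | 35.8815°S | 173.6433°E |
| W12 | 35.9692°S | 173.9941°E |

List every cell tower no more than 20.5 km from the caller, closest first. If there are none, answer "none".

W5, W9, W6

Distances from 36.2216°S, 173.9586°E:
W1: √((0.1623·111.32)² + (0.1442·89.88)²) = √(326.425017 + 167.979641) = 22.2352 km
W2: √((0.3351·111.32)² + (0.1574·89.88)²) = √(1391.538578 + 200.140778) = 39.8959 km
W3: √((-0.1639·111.32)² + (0.1898·89.88)²) = √(332.892724 + 291.017123) = 24.9782 km
W4: √((-0.2615·111.32)² + (0.0182·89.88)²) = √(847.402580 + 2.675894) = 29.1561 km
W5: √((-0.0608·111.32)² + (0.1204·89.88)²) = √(45.809289 + 117.105988) = 12.7638 km
W6: √((-0.1461·111.32)² + (0.1078·89.88)²) = √(264.512882 + 93.877961) = 18.9312 km
W7: √((0.2900·111.32)² + (0.2318·89.88)²) = √(1042.179176 + 434.063223) = 38.4219 km
W8: √((0.3116·111.32)² + (-0.0013·89.88)²) = √(1203.209614 + 0.013653) = 34.6875 km
W9: √((-0.0904·111.32)² + (-0.1604·89.88)²) = √(101.270570 + 207.842738) = 17.5816 km
W10: √((-0.2634·111.32)² + (0.0361·89.88)²) = √(859.761387 + 10.527870) = 29.5007 km
W11: √((0.3401·111.32)² + (-0.3153·89.88)²) = √(1433.374451 + 803.108216) = 47.2915 km
W12: √((0.2524·111.32)² + (0.0355·89.88)²) = √(789.450850 + 10.180822) = 28.2778 km
Threshold 20.5 km: W5 (12.7638 km), W9 (17.5816 km), W6 (18.9312 km) are within range.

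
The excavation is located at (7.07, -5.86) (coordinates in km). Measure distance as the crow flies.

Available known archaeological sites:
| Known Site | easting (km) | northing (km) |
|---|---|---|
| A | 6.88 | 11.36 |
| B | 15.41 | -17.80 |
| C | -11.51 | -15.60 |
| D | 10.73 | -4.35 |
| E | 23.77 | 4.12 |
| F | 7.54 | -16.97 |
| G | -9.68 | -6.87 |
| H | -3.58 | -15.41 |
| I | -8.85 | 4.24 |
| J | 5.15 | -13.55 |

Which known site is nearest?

Distances from (7.07, -5.86):
A: √((-0.19)² + (17.22)²) = √(0.0361 + 296.5284) = 17.22 km
B: √((8.34)² + (-11.94)²) = √(69.5556 + 142.5636) = 14.56 km
C: √((-18.58)² + (-9.74)²) = √(345.2164 + 94.8676) = 20.98 km
D: √((3.66)² + (1.51)²) = √(13.3956 + 2.2801) = 3.96 km
E: √((16.70)² + (9.98)²) = √(278.8900 + 99.6004) = 19.45 km
F: √((0.47)² + (-11.11)²) = √(0.2209 + 123.4321) = 11.12 km
G: √((-16.75)² + (-1.01)²) = √(280.5625 + 1.0201) = 16.78 km
H: √((-10.65)² + (-9.55)²) = √(113.4225 + 91.2025) = 14.30 km
I: √((-15.92)² + (10.10)²) = √(253.4464 + 102.0100) = 18.85 km
J: √((-1.92)² + (-7.69)²) = √(3.6864 + 59.1361) = 7.93 km
Minimum: D at 3.96 km.

D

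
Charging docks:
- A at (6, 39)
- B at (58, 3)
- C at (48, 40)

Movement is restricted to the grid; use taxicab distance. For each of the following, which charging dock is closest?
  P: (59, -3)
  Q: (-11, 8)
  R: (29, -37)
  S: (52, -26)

P at (59, -3):
  A: 95
  B: 7
  C: 54
  → nearest: B (7)
Q at (-11, 8):
  A: 48
  B: 74
  C: 91
  → nearest: A (48)
R at (29, -37):
  A: 99
  B: 69
  C: 96
  → nearest: B (69)
S at (52, -26):
  A: 111
  B: 35
  C: 70
  → nearest: B (35)

P→B; Q→A; R→B; S→B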